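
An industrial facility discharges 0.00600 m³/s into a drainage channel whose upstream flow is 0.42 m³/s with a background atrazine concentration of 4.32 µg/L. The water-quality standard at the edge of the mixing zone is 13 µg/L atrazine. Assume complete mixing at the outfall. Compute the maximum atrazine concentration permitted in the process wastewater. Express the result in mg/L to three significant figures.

4.32 µg/L = 0.00432 mg/L.
13 µg/L = 0.013 mg/L.
Mass balance: 0.013·0.426 = 0.006·Cₑ + 0.42·0.00432.
Cₑ = (0.005538 − 0.001814) / 0.006 = 0.6206 mg/L.

0.621 mg/L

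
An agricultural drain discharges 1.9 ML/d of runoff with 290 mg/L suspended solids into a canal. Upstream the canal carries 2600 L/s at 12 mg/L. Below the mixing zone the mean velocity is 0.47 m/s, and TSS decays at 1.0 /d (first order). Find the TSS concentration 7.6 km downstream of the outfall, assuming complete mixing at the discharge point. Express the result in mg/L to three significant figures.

11.9 mg/L

1.9 ML/d = 0.02199 m³/s.
2600 L/s = 2.6 m³/s.
After complete mixing, C₀ = (0.02199·290 + 2.6·12) / 2.622 = 14.33 mg/L.
Travel time t = 7600 m / 0.47 m/s = 1.617e+04 s = 0.1872 d.
C = 14.33·exp(−1.0·0.1872) = 14.33·0.8293 = 11.89 mg/L.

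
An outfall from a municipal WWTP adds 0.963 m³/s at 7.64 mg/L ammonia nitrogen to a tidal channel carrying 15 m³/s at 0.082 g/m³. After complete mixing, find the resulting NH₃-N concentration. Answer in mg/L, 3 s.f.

Flow-weighted mixing gives C = (0.963·7.64 + 15·0.082) / (0.963 + 15) = 8.587/15.96 = 0.538 mg/L.

0.538 mg/L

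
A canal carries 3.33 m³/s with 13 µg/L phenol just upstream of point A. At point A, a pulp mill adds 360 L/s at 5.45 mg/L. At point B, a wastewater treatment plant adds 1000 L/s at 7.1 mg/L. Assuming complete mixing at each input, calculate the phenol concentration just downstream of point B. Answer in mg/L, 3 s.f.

1.94 mg/L

13 µg/L = 0.013 mg/L.
360 L/s = 0.36 m³/s.
After input A: C = (3.33·0.013 + 0.36·5.45) / 3.69 = 0.5434 mg/L.
1000 L/s = 1 m³/s.
After input B: C = (3.69·0.5434 + 1·7.1) / 4.69 = 1.941 mg/L.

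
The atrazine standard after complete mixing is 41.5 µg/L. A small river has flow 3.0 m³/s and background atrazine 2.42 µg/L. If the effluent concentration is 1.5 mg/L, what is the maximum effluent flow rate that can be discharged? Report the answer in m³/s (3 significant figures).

2.42 µg/L = 0.00242 mg/L.
41.5 µg/L = 0.0415 mg/L.
Mass balance at complete mixing: C_std·(Q_w + Q_r) = Q_w·C_e + Q_r·C_b.
Rearranging, Q_w = Q_r·(C_std − C_b)/(C_e − C_std) = 3.0·(0.0415 − 0.00242) / (1.5 − 0.0415) = 0.08038 m³/s.

0.0804 m³/s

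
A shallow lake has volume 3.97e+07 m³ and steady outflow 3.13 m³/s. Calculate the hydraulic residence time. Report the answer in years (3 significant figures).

0.402 yr

Q = 3.13 m³/s × 3.156e+07 s/yr = 9.878e+07 m³/yr.
Hydraulic residence time τ = V/Q = 3.97e+07/9.878e+07 = 0.4019 yr.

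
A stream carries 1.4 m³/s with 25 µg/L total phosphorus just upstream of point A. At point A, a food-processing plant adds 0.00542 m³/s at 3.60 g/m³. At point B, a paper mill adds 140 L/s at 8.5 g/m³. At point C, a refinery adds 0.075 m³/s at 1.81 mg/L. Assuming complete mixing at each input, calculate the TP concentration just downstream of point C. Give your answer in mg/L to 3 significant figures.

25 µg/L = 0.025 mg/L.
After input A: C = (1.4·0.025 + 0.00542·3.6) / 1.405 = 0.03879 mg/L.
140 L/s = 0.14 m³/s.
After input B: C = (1.405·0.03879 + 0.14·8.5) / 1.545 = 0.8053 mg/L.
After input C: C = (1.545·0.8053 + 0.075·1.81) / 1.62 = 0.8518 mg/L.

0.852 mg/L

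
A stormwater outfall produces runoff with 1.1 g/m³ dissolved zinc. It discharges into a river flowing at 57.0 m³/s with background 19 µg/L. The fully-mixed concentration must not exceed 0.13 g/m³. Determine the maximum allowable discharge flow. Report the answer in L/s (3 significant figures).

6520 L/s

19 µg/L = 0.019 mg/L.
Mass balance at complete mixing: C_std·(Q_w + Q_r) = Q_w·C_e + Q_r·C_b.
Rearranging, Q_w = Q_r·(C_std − C_b)/(C_e − C_std) = 57.0·(0.13 − 0.019) / (1.1 − 0.13) = 6.523 m³/s.
= 6523 L/s.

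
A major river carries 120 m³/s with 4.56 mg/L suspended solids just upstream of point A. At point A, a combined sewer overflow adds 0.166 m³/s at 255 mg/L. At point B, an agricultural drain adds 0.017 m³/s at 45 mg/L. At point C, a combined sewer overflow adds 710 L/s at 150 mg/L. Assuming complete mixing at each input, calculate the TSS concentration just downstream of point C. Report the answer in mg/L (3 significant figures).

5.76 mg/L

After input A: C = (120·4.56 + 0.166·255) / 120.2 = 4.906 mg/L.
After input B: C = (120.2·4.906 + 0.017·45) / 120.2 = 4.912 mg/L.
710 L/s = 0.71 m³/s.
After input C: C = (120.2·4.912 + 0.71·150) / 120.9 = 5.764 mg/L.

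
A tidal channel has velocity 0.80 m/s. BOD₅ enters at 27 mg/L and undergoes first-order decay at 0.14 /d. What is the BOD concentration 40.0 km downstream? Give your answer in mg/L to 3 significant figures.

24.9 mg/L

Travel time t = 40.0 km / 0.80 m/s = 4e+04/0.80 = 5e+04 s = 0.5787 d.
First-order decay: C = 27·exp(−0.14·0.5787) = 27·0.9222 = 24.9 mg/L.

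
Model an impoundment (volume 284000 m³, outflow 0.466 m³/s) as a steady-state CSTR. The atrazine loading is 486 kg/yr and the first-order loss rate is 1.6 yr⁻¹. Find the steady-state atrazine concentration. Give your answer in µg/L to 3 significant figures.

32.1 µg/L

Outflow Q = 0.466 m³/s × 3.156e+07 s/yr = 1.471e+07 m³/yr.
Steady-state CSTR mass balance: W = Q·C + k·V·C, so C = W/(Q + kV).
Q + kV = 1.471e+07 + 1.6·284000 = 1.516e+07 m³/yr.
C = 486/1.516e+07 = 3.206e-05 kg/m³ = 0.03206 mg/L = 32.06 µg/L.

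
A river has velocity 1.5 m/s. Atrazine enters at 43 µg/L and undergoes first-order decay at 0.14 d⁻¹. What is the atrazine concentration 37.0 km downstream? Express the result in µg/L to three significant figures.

41.3 µg/L

Travel time t = 37.0 km / 1.5 m/s = 3.7e+04/1.5 = 2.467e+04 s = 0.2855 d.
First-order decay: C = 43·exp(−0.14·0.2855) = 43·0.9608 = 41.32 µg/L.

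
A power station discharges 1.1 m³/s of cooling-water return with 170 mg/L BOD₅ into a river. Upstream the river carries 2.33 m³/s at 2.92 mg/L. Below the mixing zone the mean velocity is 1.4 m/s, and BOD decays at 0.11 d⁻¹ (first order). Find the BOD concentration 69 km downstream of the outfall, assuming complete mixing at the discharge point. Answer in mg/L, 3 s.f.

After complete mixing, C₀ = (1.1·170 + 2.33·2.92) / 3.43 = 56.5 mg/L.
Travel time t = 6.9e+04 m / 1.4 m/s = 4.929e+04 s = 0.5704 d.
C = 56.5·exp(−0.11·0.5704) = 56.5·0.9392 = 53.07 mg/L.

53.1 mg/L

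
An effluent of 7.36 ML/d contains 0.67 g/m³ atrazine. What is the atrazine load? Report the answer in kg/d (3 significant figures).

7.36 ML/d = 0.08519 m³/s.
Mass flux = Q·C = 0.08519 m³/s × 0.67 g/m³ = 0.05707 g/s.
= 0.05707 g/s × 86.4 = 4.931 kg/d.

4.93 kg/d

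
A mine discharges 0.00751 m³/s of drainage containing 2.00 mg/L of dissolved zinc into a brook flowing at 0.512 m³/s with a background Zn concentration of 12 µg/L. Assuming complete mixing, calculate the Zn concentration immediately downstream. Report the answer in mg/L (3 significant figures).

0.0407 mg/L

12 µg/L = 0.012 mg/L.
Flow-weighted mixing gives C = (0.00751·2 + 0.512·0.012) / (0.00751 + 0.512) = 0.02116/0.5195 = 0.04074 mg/L.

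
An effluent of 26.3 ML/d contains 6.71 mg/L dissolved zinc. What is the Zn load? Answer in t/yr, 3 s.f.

64.5 t/yr

26.3 ML/d = 0.3044 m³/s.
Mass flux = Q·C = 0.3044 m³/s × 6.71 g/m³ = 2.043 g/s.
= 2.043 g/s × 31.56 = 64.46 t/yr.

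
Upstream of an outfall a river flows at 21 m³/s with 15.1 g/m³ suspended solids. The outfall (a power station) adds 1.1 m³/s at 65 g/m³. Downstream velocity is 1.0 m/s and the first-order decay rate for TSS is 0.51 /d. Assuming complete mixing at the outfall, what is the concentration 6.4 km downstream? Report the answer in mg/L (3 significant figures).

After complete mixing, C₀ = (1.1·65 + 21·15.1) / 22.1 = 17.58 mg/L.
Travel time t = 6400 m / 1.0 m/s = 6400 s = 0.07407 d.
C = 17.58·exp(−0.51·0.07407) = 17.58·0.9629 = 16.93 mg/L.

16.9 mg/L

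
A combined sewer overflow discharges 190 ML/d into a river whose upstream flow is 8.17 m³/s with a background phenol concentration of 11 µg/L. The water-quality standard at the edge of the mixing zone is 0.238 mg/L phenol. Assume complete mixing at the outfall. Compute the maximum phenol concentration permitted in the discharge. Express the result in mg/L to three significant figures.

190 ML/d = 2.199 m³/s.
11 µg/L = 0.011 mg/L.
Mass balance: 0.238·10.37 = 2.199·Cₑ + 8.17·0.011.
Cₑ = (2.468 − 0.08987) / 2.199 = 1.081 mg/L.

1.08 mg/L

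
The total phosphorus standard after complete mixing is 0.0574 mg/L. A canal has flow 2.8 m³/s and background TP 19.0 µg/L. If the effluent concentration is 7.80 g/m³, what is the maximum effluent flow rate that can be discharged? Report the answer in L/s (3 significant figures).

19.0 µg/L = 0.019 mg/L.
Mass balance at complete mixing: C_std·(Q_w + Q_r) = Q_w·C_e + Q_r·C_b.
Rearranging, Q_w = Q_r·(C_std − C_b)/(C_e − C_std) = 2.8·(0.0574 − 0.019) / (7.8 − 0.0574) = 0.01389 m³/s.
= 13.89 L/s.

13.9 L/s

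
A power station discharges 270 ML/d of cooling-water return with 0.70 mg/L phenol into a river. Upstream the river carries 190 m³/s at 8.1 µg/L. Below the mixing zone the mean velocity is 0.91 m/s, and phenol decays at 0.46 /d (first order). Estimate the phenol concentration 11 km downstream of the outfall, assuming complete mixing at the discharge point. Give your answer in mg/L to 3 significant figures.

0.0181 mg/L

270 ML/d = 3.125 m³/s.
8.1 µg/L = 0.0081 mg/L.
After complete mixing, C₀ = (3.125·0.7 + 190·0.0081) / 193.1 = 0.0193 mg/L.
Travel time t = 1.1e+04 m / 0.91 m/s = 1.209e+04 s = 0.1399 d.
C = 0.0193·exp(−0.46·0.1399) = 0.0193·0.9377 = 0.01809 mg/L.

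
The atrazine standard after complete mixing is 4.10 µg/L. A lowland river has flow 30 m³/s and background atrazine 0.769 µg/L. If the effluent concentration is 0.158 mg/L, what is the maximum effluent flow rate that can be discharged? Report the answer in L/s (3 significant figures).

0.769 µg/L = 0.000769 mg/L.
4.10 µg/L = 0.0041 mg/L.
Mass balance at complete mixing: C_std·(Q_w + Q_r) = Q_w·C_e + Q_r·C_b.
Rearranging, Q_w = Q_r·(C_std − C_b)/(C_e − C_std) = 30·(0.0041 − 0.000769) / (0.158 − 0.0041) = 0.6493 m³/s.
= 649.3 L/s.

649 L/s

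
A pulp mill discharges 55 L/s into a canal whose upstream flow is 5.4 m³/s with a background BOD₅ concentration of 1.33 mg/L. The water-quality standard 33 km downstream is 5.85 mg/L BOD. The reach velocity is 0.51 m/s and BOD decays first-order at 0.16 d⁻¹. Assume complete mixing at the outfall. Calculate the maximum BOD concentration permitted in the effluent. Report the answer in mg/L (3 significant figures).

55 L/s = 0.055 m³/s.
Travel time to the compliance point: t = 3.3e+04/0.51 = 6.471e+04 s = 0.7489 d; decay factor exp(−0.16·0.7489) = 0.8871.
So the concentration just after mixing may be at most 5.85/0.8871 = 6.595 mg/L.
Mass balance: 6.595·5.455 = 0.055·Cₑ + 5.4·1.33.
Cₑ = (35.97 − 7.182) / 0.055 = 523.5 mg/L.

523 mg/L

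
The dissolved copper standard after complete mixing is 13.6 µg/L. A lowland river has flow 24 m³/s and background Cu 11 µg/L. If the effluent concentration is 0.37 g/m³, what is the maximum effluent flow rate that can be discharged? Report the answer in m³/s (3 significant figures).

0.175 m³/s

11 µg/L = 0.011 mg/L.
13.6 µg/L = 0.0136 mg/L.
Mass balance at complete mixing: C_std·(Q_w + Q_r) = Q_w·C_e + Q_r·C_b.
Rearranging, Q_w = Q_r·(C_std − C_b)/(C_e − C_std) = 24·(0.0136 − 0.011) / (0.37 − 0.0136) = 0.1751 m³/s.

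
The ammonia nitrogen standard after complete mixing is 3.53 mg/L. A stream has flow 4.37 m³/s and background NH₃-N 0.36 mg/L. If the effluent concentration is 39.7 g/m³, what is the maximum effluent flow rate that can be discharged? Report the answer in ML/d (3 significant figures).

33.1 ML/d

Mass balance at complete mixing: C_std·(Q_w + Q_r) = Q_w·C_e + Q_r·C_b.
Rearranging, Q_w = Q_r·(C_std − C_b)/(C_e − C_std) = 4.37·(3.53 − 0.36) / (39.7 − 3.53) = 0.383 m³/s.
= 33.09 ML/d.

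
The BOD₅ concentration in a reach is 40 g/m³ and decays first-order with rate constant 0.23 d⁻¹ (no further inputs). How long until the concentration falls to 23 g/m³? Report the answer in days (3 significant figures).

2.41 d

t = ln(C₀/C)/k = ln(40/23)/0.23 = 0.5534/0.23 = 2.406 d.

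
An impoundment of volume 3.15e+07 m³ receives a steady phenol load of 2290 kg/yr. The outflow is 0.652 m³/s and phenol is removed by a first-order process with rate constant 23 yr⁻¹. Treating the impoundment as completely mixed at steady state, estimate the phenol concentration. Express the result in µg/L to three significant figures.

3.07 µg/L

Outflow Q = 0.652 m³/s × 3.156e+07 s/yr = 2.058e+07 m³/yr.
Steady-state CSTR mass balance: W = Q·C + k·V·C, so C = W/(Q + kV).
Q + kV = 2.058e+07 + 23·3.15e+07 = 7.451e+08 m³/yr.
C = 2290/7.451e+08 = 3.074e-06 kg/m³ = 0.003074 mg/L = 3.074 µg/L.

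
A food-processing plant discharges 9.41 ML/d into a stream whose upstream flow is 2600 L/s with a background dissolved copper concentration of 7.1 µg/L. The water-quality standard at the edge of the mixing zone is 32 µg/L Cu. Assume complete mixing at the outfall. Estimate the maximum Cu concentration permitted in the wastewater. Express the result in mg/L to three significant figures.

9.41 ML/d = 0.1089 m³/s.
2600 L/s = 2.6 m³/s.
7.1 µg/L = 0.0071 mg/L.
32 µg/L = 0.032 mg/L.
Mass balance: 0.032·2.709 = 0.1089·Cₑ + 2.6·0.0071.
Cₑ = (0.08669 − 0.01846) / 0.1089 = 0.6264 mg/L.

0.626 mg/L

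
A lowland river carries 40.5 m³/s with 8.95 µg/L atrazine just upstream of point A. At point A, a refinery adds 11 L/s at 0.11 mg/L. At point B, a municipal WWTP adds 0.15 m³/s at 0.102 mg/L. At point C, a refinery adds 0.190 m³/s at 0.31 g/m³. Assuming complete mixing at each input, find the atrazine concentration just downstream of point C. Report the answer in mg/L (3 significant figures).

8.95 µg/L = 0.00895 mg/L.
11 L/s = 0.011 m³/s.
After input A: C = (40.5·0.00895 + 0.011·0.11) / 40.51 = 0.008977 mg/L.
After input B: C = (40.51·0.008977 + 0.15·0.102) / 40.66 = 0.009321 mg/L.
After input C: C = (40.66·0.009321 + 0.19·0.31) / 40.85 = 0.01072 mg/L.

0.0107 mg/L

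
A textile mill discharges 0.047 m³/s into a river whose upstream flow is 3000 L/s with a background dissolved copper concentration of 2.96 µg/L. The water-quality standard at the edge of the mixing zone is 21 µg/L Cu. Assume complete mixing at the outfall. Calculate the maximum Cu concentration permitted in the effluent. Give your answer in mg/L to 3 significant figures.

3000 L/s = 3 m³/s.
2.96 µg/L = 0.00296 mg/L.
21 µg/L = 0.021 mg/L.
Mass balance: 0.021·3.047 = 0.047·Cₑ + 3·0.00296.
Cₑ = (0.06399 − 0.00888) / 0.047 = 1.172 mg/L.

1.17 mg/L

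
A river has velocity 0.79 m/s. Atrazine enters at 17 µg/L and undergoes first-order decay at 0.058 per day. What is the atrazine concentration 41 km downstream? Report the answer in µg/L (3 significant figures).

16.4 µg/L

Travel time t = 41 km / 0.79 m/s = 4.1e+04/0.79 = 5.19e+04 s = 0.6007 d.
First-order decay: C = 17·exp(−0.058·0.6007) = 17·0.9658 = 16.42 µg/L.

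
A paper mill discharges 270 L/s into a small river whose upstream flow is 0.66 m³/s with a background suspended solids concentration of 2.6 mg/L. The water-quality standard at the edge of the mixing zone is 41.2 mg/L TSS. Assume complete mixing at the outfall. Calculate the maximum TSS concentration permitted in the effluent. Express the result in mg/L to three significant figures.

136 mg/L

270 L/s = 0.27 m³/s.
Mass balance: 41.2·0.93 = 0.27·Cₑ + 0.66·2.6.
Cₑ = (38.32 − 1.716) / 0.27 = 135.6 mg/L.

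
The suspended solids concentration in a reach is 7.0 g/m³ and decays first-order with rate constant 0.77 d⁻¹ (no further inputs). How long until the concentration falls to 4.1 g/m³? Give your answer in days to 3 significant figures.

t = ln(C₀/C)/k = ln(7.0/4.1)/0.77 = 0.5349/0.77 = 0.6947 d.

0.695 d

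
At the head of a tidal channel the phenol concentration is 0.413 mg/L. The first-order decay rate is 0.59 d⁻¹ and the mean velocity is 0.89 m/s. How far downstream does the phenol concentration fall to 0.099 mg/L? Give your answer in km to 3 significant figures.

186 km

From C = C₀·e^(−kt), t = ln(C₀/C)/k = ln(0.413/0.099)/0.59 = 1.428/0.59 = 2.421 d.
Distance = v·t = 0.89 m/s × 2.092e+05 s = 1.862e+05 m = 186.2 km.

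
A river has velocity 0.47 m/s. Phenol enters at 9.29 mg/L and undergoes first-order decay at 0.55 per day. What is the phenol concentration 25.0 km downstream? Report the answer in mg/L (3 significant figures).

Travel time t = 25.0 km / 0.47 m/s = 2.5e+04/0.47 = 5.319e+04 s = 0.6156 d.
First-order decay: C = 9.29·exp(−0.55·0.6156) = 9.29·0.7128 = 6.622 mg/L.

6.62 mg/L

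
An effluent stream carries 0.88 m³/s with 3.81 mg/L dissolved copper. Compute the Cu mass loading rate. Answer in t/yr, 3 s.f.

Mass flux = Q·C = 0.88 m³/s × 3.81 g/m³ = 3.353 g/s.
= 3.353 g/s × 31.56 = 105.8 t/yr.

106 t/yr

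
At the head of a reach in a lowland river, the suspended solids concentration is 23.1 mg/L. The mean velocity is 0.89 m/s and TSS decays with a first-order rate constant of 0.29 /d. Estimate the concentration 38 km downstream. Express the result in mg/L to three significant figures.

Travel time t = 38 km / 0.89 m/s = 3.8e+04/0.89 = 4.27e+04 s = 0.4942 d.
First-order decay: C = 23.1·exp(−0.29·0.4942) = 23.1·0.8665 = 20.02 mg/L.

20.0 mg/L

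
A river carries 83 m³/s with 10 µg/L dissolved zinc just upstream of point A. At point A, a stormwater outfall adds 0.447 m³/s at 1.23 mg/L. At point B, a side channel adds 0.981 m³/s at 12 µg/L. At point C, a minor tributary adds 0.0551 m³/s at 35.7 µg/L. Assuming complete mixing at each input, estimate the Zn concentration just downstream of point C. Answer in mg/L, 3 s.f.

10 µg/L = 0.01 mg/L.
After input A: C = (83·0.01 + 0.447·1.23) / 83.45 = 0.01654 mg/L.
12 µg/L = 0.012 mg/L.
After input B: C = (83.45·0.01654 + 0.981·0.012) / 84.43 = 0.01648 mg/L.
35.7 µg/L = 0.0357 mg/L.
After input C: C = (84.43·0.01648 + 0.0551·0.0357) / 84.48 = 0.0165 mg/L.

0.0165 mg/L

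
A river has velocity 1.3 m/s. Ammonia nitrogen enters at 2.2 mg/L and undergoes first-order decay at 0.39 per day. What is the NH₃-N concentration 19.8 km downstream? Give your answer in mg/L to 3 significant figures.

Travel time t = 19.8 km / 1.3 m/s = 1.98e+04/1.3 = 1.523e+04 s = 0.1763 d.
First-order decay: C = 2.2·exp(−0.39·0.1763) = 2.2·0.9336 = 2.054 mg/L.

2.05 mg/L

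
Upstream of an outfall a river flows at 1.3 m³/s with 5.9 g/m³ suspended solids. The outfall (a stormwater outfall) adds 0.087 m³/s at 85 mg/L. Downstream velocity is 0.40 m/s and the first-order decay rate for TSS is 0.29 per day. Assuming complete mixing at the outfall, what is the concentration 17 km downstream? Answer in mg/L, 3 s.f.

After complete mixing, C₀ = (0.087·85 + 1.3·5.9) / 1.387 = 10.86 mg/L.
Travel time t = 1.7e+04 m / 0.40 m/s = 4.25e+04 s = 0.4919 d.
C = 10.86·exp(−0.29·0.4919) = 10.86·0.8671 = 9.418 mg/L.

9.42 mg/L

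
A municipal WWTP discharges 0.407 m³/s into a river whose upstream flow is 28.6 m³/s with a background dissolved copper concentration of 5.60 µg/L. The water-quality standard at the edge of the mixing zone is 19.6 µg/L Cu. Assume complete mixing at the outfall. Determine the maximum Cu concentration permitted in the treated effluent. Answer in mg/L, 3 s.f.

5.60 µg/L = 0.0056 mg/L.
19.6 µg/L = 0.0196 mg/L.
Mass balance: 0.0196·29.01 = 0.407·Cₑ + 28.6·0.0056.
Cₑ = (0.5685 − 0.1602) / 0.407 = 1.003 mg/L.

1.00 mg/L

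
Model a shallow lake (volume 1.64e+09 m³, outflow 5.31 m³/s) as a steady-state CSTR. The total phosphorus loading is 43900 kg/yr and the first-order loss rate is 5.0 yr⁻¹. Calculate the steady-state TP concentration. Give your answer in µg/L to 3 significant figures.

Outflow Q = 5.31 m³/s × 3.156e+07 s/yr = 1.676e+08 m³/yr.
Steady-state CSTR mass balance: W = Q·C + k·V·C, so C = W/(Q + kV).
Q + kV = 1.676e+08 + 5.0·1.64e+09 = 8.368e+09 m³/yr.
C = 43900/8.368e+09 = 5.246e-06 kg/m³ = 0.005246 mg/L = 5.246 µg/L.

5.25 µg/L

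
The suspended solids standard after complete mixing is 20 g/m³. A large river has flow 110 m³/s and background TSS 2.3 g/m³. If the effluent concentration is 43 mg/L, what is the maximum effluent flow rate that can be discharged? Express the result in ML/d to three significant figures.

7310 ML/d

Mass balance at complete mixing: C_std·(Q_w + Q_r) = Q_w·C_e + Q_r·C_b.
Rearranging, Q_w = Q_r·(C_std − C_b)/(C_e − C_std) = 110·(20 − 2.3) / (43 − 20) = 84.65 m³/s.
= 7314 ML/d.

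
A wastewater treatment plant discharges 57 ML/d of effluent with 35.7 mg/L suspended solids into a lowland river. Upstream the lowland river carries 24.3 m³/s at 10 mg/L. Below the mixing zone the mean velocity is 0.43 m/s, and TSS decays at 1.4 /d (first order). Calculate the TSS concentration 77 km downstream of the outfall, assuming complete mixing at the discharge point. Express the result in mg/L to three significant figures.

0.587 mg/L

57 ML/d = 0.6597 m³/s.
After complete mixing, C₀ = (0.6597·35.7 + 24.3·10) / 24.96 = 10.68 mg/L.
Travel time t = 7.7e+04 m / 0.43 m/s = 1.791e+05 s = 2.073 d.
C = 10.68·exp(−1.4·2.073) = 10.68·0.05494 = 0.5867 mg/L.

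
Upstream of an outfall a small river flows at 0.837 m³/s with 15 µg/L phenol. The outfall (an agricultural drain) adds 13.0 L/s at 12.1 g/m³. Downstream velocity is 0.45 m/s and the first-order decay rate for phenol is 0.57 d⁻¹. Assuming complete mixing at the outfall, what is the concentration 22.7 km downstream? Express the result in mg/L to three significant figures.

13.0 L/s = 0.013 m³/s.
15 µg/L = 0.015 mg/L.
After complete mixing, C₀ = (0.013·12.1 + 0.837·0.015) / 0.85 = 0.1998 mg/L.
Travel time t = 2.27e+04 m / 0.45 m/s = 5.044e+04 s = 0.5838 d.
C = 0.1998·exp(−0.57·0.5838) = 0.1998·0.7169 = 0.1433 mg/L.

0.143 mg/L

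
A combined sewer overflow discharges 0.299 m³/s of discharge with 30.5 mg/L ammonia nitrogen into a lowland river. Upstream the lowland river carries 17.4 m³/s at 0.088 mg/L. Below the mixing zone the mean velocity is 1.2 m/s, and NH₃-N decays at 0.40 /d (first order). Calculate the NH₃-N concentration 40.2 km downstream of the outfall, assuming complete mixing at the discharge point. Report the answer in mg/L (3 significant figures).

After complete mixing, C₀ = (0.299·30.5 + 17.4·0.088) / 17.7 = 0.6018 mg/L.
Travel time t = 4.02e+04 m / 1.2 m/s = 3.35e+04 s = 0.3877 d.
C = 0.6018·exp(−0.40·0.3877) = 0.6018·0.8563 = 0.5153 mg/L.

0.515 mg/L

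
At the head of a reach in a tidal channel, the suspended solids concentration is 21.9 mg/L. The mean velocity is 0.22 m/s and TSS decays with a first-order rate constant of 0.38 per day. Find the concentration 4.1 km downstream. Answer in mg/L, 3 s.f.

20.2 mg/L

Travel time t = 4.1 km / 0.22 m/s = 4100/0.22 = 1.864e+04 s = 0.2157 d.
First-order decay: C = 21.9·exp(−0.38·0.2157) = 21.9·0.9213 = 20.18 mg/L.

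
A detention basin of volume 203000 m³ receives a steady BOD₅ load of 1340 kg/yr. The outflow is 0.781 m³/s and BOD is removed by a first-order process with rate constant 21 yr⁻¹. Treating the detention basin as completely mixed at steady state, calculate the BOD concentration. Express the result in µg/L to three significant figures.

Outflow Q = 0.781 m³/s × 3.156e+07 s/yr = 2.465e+07 m³/yr.
Steady-state CSTR mass balance: W = Q·C + k·V·C, so C = W/(Q + kV).
Q + kV = 2.465e+07 + 21·203000 = 2.891e+07 m³/yr.
C = 1340/2.891e+07 = 4.635e-05 kg/m³ = 0.04635 mg/L = 46.35 µg/L.

46.4 µg/L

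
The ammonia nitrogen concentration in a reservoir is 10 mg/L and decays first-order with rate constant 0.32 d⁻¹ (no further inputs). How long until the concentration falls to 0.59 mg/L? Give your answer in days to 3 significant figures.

8.84 d

t = ln(C₀/C)/k = ln(10/0.59)/0.32 = 2.83/0.32 = 8.844 d.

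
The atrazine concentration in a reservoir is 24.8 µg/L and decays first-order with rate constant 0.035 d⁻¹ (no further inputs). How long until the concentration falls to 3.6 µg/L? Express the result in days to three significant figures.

t = ln(C₀/C)/k = ln(24.8/3.6)/0.035 = 1.93/0.035 = 55.14 d.

55.1 d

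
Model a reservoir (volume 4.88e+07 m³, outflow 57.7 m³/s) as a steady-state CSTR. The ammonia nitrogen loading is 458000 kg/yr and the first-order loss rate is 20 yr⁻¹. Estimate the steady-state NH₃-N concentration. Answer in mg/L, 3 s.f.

0.164 mg/L

Outflow Q = 57.7 m³/s × 3.156e+07 s/yr = 1.821e+09 m³/yr.
Steady-state CSTR mass balance: W = Q·C + k·V·C, so C = W/(Q + kV).
Q + kV = 1.821e+09 + 20·4.88e+07 = 2.797e+09 m³/yr.
C = 458000/2.797e+09 = 0.0001638 kg/m³ = 0.1638 mg/L.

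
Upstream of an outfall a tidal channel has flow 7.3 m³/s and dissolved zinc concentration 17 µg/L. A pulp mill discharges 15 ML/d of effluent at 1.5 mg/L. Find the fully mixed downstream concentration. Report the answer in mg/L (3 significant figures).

0.0514 mg/L

15 ML/d = 0.1736 m³/s.
17 µg/L = 0.017 mg/L.
Flow-weighted mixing gives C = (0.1736·1.5 + 7.3·0.017) / (0.1736 + 7.3) = 0.3845/7.474 = 0.05145 mg/L.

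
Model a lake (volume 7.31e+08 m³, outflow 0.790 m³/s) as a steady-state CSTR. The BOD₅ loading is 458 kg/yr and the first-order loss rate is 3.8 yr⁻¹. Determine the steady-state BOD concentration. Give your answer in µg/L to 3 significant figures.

0.163 µg/L

Outflow Q = 0.790 m³/s × 3.156e+07 s/yr = 2.493e+07 m³/yr.
Steady-state CSTR mass balance: W = Q·C + k·V·C, so C = W/(Q + kV).
Q + kV = 2.493e+07 + 3.8·7.31e+08 = 2.803e+09 m³/yr.
C = 458/2.803e+09 = 1.634e-07 kg/m³ = 0.0001634 mg/L = 0.1634 µg/L.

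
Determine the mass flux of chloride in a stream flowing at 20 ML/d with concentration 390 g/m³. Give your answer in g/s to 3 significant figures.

20 ML/d = 0.2315 m³/s.
Mass flux = Q·C = 0.2315 m³/s × 390 g/m³ = 90.28 g/s.

90.3 g/s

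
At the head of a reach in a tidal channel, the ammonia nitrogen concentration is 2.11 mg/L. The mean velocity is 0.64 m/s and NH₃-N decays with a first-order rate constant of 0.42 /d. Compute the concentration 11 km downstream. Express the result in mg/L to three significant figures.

1.94 mg/L

Travel time t = 11 km / 0.64 m/s = 1.1e+04/0.64 = 1.719e+04 s = 0.1989 d.
First-order decay: C = 2.11·exp(−0.42·0.1989) = 2.11·0.9198 = 1.941 mg/L.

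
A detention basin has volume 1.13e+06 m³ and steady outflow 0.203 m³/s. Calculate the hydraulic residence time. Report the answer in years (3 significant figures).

Q = 0.203 m³/s × 3.156e+07 s/yr = 6.406e+06 m³/yr.
Hydraulic residence time τ = V/Q = 1.13e+06/6.406e+06 = 0.1764 yr.

0.176 yr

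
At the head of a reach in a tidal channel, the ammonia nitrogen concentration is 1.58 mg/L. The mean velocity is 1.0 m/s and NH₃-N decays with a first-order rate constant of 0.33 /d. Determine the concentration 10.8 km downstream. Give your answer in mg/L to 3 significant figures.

1.52 mg/L

Travel time t = 10.8 km / 1.0 m/s = 1.08e+04/1.0 = 1.08e+04 s = 0.125 d.
First-order decay: C = 1.58·exp(−0.33·0.125) = 1.58·0.9596 = 1.516 mg/L.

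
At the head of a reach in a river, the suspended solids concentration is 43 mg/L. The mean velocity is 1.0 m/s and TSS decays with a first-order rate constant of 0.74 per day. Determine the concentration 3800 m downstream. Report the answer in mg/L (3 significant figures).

Travel time t = 3800 m / 1.0 m/s = 3800/1.0 = 3800 s = 0.04398 d.
First-order decay: C = 43·exp(−0.74·0.04398) = 43·0.968 = 41.62 mg/L.

41.6 mg/L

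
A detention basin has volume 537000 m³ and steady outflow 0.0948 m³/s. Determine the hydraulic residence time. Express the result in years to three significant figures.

Q = 0.0948 m³/s × 3.156e+07 s/yr = 2.992e+06 m³/yr.
Hydraulic residence time τ = V/Q = 537000/2.992e+06 = 0.1795 yr.

0.179 yr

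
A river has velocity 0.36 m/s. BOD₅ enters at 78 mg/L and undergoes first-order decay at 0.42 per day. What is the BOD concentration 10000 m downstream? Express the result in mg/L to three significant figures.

Travel time t = 10000 m / 0.36 m/s = 1e+04/0.36 = 2.778e+04 s = 0.3215 d.
First-order decay: C = 78·exp(−0.42·0.3215) = 78·0.8737 = 68.15 mg/L.

68.1 mg/L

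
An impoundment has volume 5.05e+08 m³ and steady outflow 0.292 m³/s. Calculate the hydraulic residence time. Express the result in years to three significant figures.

Q = 0.292 m³/s × 3.156e+07 s/yr = 9.215e+06 m³/yr.
Hydraulic residence time τ = V/Q = 5.05e+08/9.215e+06 = 54.8 yr.

54.8 yr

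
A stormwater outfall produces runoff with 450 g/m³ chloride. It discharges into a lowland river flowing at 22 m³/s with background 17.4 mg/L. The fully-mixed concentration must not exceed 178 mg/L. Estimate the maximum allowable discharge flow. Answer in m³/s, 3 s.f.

Mass balance at complete mixing: C_std·(Q_w + Q_r) = Q_w·C_e + Q_r·C_b.
Rearranging, Q_w = Q_r·(C_std − C_b)/(C_e − C_std) = 22·(178 − 17.4) / (450 − 178) = 12.99 m³/s.

13.0 m³/s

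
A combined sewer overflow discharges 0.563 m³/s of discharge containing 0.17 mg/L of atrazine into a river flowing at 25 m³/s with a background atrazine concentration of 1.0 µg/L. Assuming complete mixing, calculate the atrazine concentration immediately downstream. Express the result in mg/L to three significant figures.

1.0 µg/L = 0.001 mg/L.
Flow-weighted mixing gives C = (0.563·0.17 + 25·0.001) / (0.563 + 25) = 0.1207/25.56 = 0.004722 mg/L.

0.00472 mg/L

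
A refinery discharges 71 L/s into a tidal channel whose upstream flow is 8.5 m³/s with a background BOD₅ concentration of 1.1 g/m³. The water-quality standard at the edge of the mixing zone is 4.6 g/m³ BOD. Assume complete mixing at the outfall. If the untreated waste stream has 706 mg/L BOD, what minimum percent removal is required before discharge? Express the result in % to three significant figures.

71 L/s = 0.071 m³/s.
Mass balance: 4.6·8.571 = 0.071·Cₑ + 8.5·1.1.
Cₑ = (39.43 − 9.35) / 0.071 = 423.6 mg/L.
Required removal = 1 − 423.6/706 = 40 %.

40.0 %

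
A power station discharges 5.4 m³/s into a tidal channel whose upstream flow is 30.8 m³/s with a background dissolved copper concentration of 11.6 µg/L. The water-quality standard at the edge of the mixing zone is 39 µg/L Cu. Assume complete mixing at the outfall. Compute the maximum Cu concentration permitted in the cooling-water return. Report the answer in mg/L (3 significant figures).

11.6 µg/L = 0.0116 mg/L.
39 µg/L = 0.039 mg/L.
Mass balance: 0.039·36.2 = 5.4·Cₑ + 30.8·0.0116.
Cₑ = (1.412 − 0.3573) / 5.4 = 0.1953 mg/L.

0.195 mg/L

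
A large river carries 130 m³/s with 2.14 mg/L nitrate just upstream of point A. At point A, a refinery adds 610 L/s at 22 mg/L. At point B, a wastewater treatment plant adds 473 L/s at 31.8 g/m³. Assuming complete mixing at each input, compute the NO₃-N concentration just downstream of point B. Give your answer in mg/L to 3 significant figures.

2.34 mg/L

610 L/s = 0.61 m³/s.
After input A: C = (130·2.14 + 0.61·22) / 130.6 = 2.233 mg/L.
473 L/s = 0.473 m³/s.
After input B: C = (130.6·2.233 + 0.473·31.8) / 131.1 = 2.339 mg/L.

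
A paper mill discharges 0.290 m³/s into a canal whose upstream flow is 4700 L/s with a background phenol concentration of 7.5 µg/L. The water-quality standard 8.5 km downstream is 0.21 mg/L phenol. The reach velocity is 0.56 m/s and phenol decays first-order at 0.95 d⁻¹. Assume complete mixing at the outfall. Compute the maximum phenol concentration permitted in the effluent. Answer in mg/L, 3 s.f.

4.15 mg/L

4700 L/s = 4.7 m³/s.
7.5 µg/L = 0.0075 mg/L.
Travel time to the compliance point: t = 8500/0.56 = 1.518e+04 s = 0.1757 d; decay factor exp(−0.95·0.1757) = 0.8463.
So the concentration just after mixing may be at most 0.21/0.8463 = 0.2481 mg/L.
Mass balance: 0.2481·4.99 = 0.29·Cₑ + 4.7·0.0075.
Cₑ = (1.238 − 0.03525) / 0.29 = 4.148 mg/L.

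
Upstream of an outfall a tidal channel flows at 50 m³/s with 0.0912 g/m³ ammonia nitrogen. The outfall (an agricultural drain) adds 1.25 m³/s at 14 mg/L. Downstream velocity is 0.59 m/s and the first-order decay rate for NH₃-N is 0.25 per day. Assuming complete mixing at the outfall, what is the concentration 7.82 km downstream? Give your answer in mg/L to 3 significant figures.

After complete mixing, C₀ = (1.25·14 + 50·0.0912) / 51.25 = 0.4304 mg/L.
Travel time t = 7820 m / 0.59 m/s = 1.325e+04 s = 0.1534 d.
C = 0.4304·exp(−0.25·0.1534) = 0.4304·0.9624 = 0.4142 mg/L.

0.414 mg/L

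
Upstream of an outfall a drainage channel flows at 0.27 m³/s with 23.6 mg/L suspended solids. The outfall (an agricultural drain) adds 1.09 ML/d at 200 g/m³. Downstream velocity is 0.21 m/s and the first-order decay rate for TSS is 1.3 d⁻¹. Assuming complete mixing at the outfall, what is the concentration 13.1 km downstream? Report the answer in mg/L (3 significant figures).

12.3 mg/L

1.09 ML/d = 0.01262 m³/s.
After complete mixing, C₀ = (0.01262·200 + 0.27·23.6) / 0.2826 = 31.47 mg/L.
Travel time t = 1.31e+04 m / 0.21 m/s = 6.238e+04 s = 0.722 d.
C = 31.47·exp(−1.3·0.722) = 31.47·0.3912 = 12.31 mg/L.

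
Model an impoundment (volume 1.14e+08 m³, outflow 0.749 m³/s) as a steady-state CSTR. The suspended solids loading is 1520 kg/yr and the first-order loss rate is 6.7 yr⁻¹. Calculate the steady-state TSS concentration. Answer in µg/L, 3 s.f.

Outflow Q = 0.749 m³/s × 3.156e+07 s/yr = 2.364e+07 m³/yr.
Steady-state CSTR mass balance: W = Q·C + k·V·C, so C = W/(Q + kV).
Q + kV = 2.364e+07 + 6.7·1.14e+08 = 7.874e+08 m³/yr.
C = 1520/7.874e+08 = 1.93e-06 kg/m³ = 0.00193 mg/L = 1.93 µg/L.

1.93 µg/L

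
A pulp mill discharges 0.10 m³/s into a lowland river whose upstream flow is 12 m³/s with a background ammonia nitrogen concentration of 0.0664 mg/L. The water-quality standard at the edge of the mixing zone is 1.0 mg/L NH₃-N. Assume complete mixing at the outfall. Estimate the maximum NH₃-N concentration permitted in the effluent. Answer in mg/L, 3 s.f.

113 mg/L

Mass balance: 1·12.1 = 0.1·Cₑ + 12·0.0664.
Cₑ = (12.1 − 0.7968) / 0.1 = 113 mg/L.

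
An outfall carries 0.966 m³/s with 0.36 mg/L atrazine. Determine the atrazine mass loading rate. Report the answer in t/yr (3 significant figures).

Mass flux = Q·C = 0.966 m³/s × 0.36 g/m³ = 0.3478 g/s.
= 0.3478 g/s × 31.56 = 10.97 t/yr.

11.0 t/yr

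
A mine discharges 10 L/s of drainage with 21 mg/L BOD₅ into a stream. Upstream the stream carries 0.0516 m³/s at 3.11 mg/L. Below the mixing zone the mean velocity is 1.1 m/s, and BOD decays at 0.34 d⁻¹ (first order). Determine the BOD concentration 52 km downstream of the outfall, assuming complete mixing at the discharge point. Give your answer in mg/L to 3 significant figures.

4.99 mg/L

10 L/s = 0.01 m³/s.
After complete mixing, C₀ = (0.01·21 + 0.0516·3.11) / 0.0616 = 6.014 mg/L.
Travel time t = 5.2e+04 m / 1.1 m/s = 4.727e+04 s = 0.5471 d.
C = 6.014·exp(−0.34·0.5471) = 6.014·0.8303 = 4.993 mg/L.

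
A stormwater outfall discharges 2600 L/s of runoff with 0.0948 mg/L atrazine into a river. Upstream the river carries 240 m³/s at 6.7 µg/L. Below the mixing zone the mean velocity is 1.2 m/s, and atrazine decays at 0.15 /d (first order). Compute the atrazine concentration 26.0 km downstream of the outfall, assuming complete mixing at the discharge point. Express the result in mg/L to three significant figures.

2600 L/s = 2.6 m³/s.
6.7 µg/L = 0.0067 mg/L.
After complete mixing, C₀ = (2.6·0.0948 + 240·0.0067) / 242.6 = 0.007644 mg/L.
Travel time t = 2.6e+04 m / 1.2 m/s = 2.167e+04 s = 0.2508 d.
C = 0.007644·exp(−0.15·0.2508) = 0.007644·0.9631 = 0.007362 mg/L.

0.00736 mg/L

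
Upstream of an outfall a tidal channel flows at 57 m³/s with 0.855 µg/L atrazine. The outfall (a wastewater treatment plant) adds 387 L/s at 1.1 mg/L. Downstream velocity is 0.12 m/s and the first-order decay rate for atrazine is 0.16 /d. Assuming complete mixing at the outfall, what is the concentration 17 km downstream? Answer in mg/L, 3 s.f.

387 L/s = 0.387 m³/s.
0.855 µg/L = 0.000855 mg/L.
After complete mixing, C₀ = (0.387·1.1 + 57·0.000855) / 57.39 = 0.008267 mg/L.
Travel time t = 1.7e+04 m / 0.12 m/s = 1.417e+05 s = 1.64 d.
C = 0.008267·exp(−0.16·1.64) = 0.008267·0.7692 = 0.00636 mg/L.

0.00636 mg/L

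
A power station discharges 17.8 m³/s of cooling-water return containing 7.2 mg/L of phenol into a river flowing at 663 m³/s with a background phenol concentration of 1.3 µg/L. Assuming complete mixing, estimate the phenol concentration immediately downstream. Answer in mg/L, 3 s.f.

0.190 mg/L

1.3 µg/L = 0.0013 mg/L.
Conservation of mass across the mixing zone: C = (17.8·7.2 + 663·0.0013) / (17.8 + 663) = 129/680.8 = 0.1895 mg/L.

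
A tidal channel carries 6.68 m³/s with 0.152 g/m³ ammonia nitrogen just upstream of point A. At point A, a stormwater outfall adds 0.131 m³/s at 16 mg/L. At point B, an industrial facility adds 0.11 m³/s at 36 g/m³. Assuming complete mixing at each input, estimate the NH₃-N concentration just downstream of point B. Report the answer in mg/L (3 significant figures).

1.02 mg/L

After input A: C = (6.68·0.152 + 0.131·16) / 6.811 = 0.4568 mg/L.
After input B: C = (6.811·0.4568 + 0.11·36) / 6.921 = 1.022 mg/L.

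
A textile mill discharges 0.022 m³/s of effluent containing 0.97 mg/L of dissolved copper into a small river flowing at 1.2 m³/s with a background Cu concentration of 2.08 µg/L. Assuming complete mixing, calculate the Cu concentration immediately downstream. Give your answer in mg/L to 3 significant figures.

2.08 µg/L = 0.00208 mg/L.
Flow-weighted mixing gives C = (0.022·0.97 + 1.2·0.00208) / (0.022 + 1.2) = 0.02384/1.222 = 0.01951 mg/L.

0.0195 mg/L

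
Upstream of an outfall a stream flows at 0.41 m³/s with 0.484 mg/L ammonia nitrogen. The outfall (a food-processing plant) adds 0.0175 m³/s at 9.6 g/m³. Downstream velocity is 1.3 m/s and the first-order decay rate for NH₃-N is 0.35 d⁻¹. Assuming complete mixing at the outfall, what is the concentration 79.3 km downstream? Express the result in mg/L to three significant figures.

0.669 mg/L

After complete mixing, C₀ = (0.0175·9.6 + 0.41·0.484) / 0.4275 = 0.8572 mg/L.
Travel time t = 7.93e+04 m / 1.3 m/s = 6.1e+04 s = 0.706 d.
C = 0.8572·exp(−0.35·0.706) = 0.8572·0.7811 = 0.6695 mg/L.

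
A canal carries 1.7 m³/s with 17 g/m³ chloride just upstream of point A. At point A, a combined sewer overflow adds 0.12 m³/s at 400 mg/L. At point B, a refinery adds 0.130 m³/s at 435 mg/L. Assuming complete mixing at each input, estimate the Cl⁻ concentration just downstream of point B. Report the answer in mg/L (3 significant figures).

After input A: C = (1.7·17 + 0.12·400) / 1.82 = 42.25 mg/L.
After input B: C = (1.82·42.25 + 0.13·435) / 1.95 = 68.44 mg/L.

68.4 mg/L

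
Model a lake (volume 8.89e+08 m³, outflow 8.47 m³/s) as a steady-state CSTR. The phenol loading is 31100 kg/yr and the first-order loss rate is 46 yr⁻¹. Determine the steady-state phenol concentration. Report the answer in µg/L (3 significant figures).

0.756 µg/L

Outflow Q = 8.47 m³/s × 3.156e+07 s/yr = 2.673e+08 m³/yr.
Steady-state CSTR mass balance: W = Q·C + k·V·C, so C = W/(Q + kV).
Q + kV = 2.673e+08 + 46·8.89e+08 = 4.116e+10 m³/yr.
C = 31100/4.116e+10 = 7.556e-07 kg/m³ = 0.0007556 mg/L = 0.7556 µg/L.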